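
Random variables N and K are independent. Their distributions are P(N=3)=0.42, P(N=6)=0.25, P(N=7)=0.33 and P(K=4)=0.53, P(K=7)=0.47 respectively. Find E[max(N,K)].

E[max(N,K)] = Σ_n Σ_k max(n,k) · P(N=n)P(K=k)
 = 4·0.2226 + 7·0.1974 + 6·0.1325 + 7·0.1175 + 7·0.1749 + 7·0.1551
 = 0.8904 + 1.3818 + 0.795 + 0.8225 + 1.2243 + 1.0857
 = 6.1997

6.1997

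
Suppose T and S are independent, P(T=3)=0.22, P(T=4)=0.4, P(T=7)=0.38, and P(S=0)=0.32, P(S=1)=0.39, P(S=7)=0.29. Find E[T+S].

E[T+S] = Σ_t Σ_s (t+s) · P(T=t)P(S=s)
 = 3·0.0704 + 4·0.0858 + 10·0.0638 + 4·0.128 + 5·0.156 + 11·0.116 + 7·0.1216 + 8·0.1482 + 14·0.1102
 = 0.2112 + 0.3432 + 0.638 + 0.512 + 0.78 + 1.276 + 0.8512 + 1.1856 + 1.5428
 = 7.34

7.34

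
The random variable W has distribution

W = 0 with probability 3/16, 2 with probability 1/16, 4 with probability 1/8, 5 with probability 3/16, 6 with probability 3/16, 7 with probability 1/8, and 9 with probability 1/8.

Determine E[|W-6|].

E[|W-6|] = Σ |w-6|·P(W=w)
 = 6·3/16 + 4·1/16 + 2·1/8 + 1·3/16 + 0·3/16 + 1·1/8 + 3·1/8
 = 9/8 + 1/4 + 1/4 + 3/16 + 0 + 1/8 + 3/8
 = 37/16

2.3125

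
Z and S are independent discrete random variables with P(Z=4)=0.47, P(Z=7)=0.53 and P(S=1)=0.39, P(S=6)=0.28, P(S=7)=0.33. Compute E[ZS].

E[ZS] = Σ_z Σ_s zs · P(Z=z)P(S=s)
 = 4·0.1833 + 24·0.1316 + 28·0.1551 + 7·0.2067 + 42·0.1484 + 49·0.1749
 = 0.7332 + 3.1584 + 4.3428 + 1.4469 + 6.2328 + 8.5701
 = 24.4842

24.4842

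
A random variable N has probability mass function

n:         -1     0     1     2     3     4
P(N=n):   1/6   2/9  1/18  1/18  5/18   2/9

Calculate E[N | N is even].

2

P(N is even) = 2/9 + 1/18 + 2/9 = 1/2.
E[N | N is even] = [0·2/9 + 2·1/18 + 4·2/9] / (1/2)
 = 1 / (1/2)
 = 2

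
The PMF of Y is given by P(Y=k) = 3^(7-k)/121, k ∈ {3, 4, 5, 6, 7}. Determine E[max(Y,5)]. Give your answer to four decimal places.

E[max(Y,5)] = Σ max(y,5)·P(Y=y)
 = 5·81/121 + 5·27/121 + 5·9/121 + 6·3/121 + 7·1/121
 = 405/121 + 135/121 + 45/121 + 18/121 + 7/121
 = 610/121

5.0413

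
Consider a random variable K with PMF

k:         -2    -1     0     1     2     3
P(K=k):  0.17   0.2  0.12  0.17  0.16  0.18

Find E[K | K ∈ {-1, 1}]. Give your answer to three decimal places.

P(K ∈ {-1, 1}) = 0.2 + 0.17 = 0.37.
E[K | K ∈ {-1, 1}] = [(-1)·0.2 + 1·0.17] / 0.37
 = -0.03 / 0.37
 = -3/37

-0.081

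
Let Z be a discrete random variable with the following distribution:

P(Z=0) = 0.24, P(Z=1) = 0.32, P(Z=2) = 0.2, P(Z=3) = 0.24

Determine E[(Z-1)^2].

1.4

E[(Z-1)^2] = Σ (z-1)^2·P(Z=z)
 = 1·0.24 + 0·0.32 + 1·0.2 + 4·0.24
 = 0.24 + 0 + 0.2 + 0.96
 = 1.4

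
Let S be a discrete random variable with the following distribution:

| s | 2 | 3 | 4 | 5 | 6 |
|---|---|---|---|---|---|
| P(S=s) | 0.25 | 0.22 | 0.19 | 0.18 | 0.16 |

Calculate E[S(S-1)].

12.5

E[S(S-1)] = Σ s(s-1)·P(S=s)
 = 2·0.25 + 6·0.22 + 12·0.19 + 20·0.18 + 30·0.16
 = 0.5 + 1.32 + 2.28 + 3.6 + 4.8
 = 12.5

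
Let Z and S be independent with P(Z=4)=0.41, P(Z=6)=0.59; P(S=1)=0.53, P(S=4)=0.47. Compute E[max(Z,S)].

E[max(Z,S)] = Σ_z Σ_s max(z,s) · P(Z=z)P(S=s)
 = 4·0.2173 + 4·0.1927 + 6·0.3127 + 6·0.2773
 = 0.8692 + 0.7708 + 1.8762 + 1.6638
 = 5.18

5.18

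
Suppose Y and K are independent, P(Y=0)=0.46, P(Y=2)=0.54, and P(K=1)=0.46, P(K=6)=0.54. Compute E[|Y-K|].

E[|Y-K|] = Σ_y Σ_k |y-k| · P(Y=y)P(K=k)
 = 1·0.2116 + 6·0.2484 + 1·0.2484 + 4·0.2916
 = 0.2116 + 1.4904 + 0.2484 + 1.1664
 = 3.1168

3.1168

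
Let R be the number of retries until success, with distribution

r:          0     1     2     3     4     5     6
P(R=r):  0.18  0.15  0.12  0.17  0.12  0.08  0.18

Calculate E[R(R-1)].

E[R(R-1)] = Σ r(r-1)·P(R=r)
 = 0·0.18 + 0·0.15 + 2·0.12 + 6·0.17 + 12·0.12 + 20·0.08 + 30·0.18
 = 0 + 0 + 0.24 + 1.02 + 1.44 + 1.6 + 5.4
 = 9.7

9.7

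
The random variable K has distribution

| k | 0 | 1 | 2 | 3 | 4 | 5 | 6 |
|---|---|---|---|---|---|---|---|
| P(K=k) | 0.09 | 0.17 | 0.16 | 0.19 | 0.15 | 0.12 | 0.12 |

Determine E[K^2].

12.24

E[K^2] = Σ k^2·P(K=k)
 = 0·0.09 + 1·0.17 + 4·0.16 + 9·0.19 + 16·0.15 + 25·0.12 + 36·0.12
 = 0 + 0.17 + 0.64 + 1.71 + 2.4 + 3 + 4.32
 = 12.24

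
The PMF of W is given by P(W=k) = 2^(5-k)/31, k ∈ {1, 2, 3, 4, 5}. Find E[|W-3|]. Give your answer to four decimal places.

E[|W-3|] = Σ |w-3|·P(W=w)
 = 2·16/31 + 1·8/31 + 0·4/31 + 1·2/31 + 2·1/31
 = 32/31 + 8/31 + 0 + 2/31 + 2/31
 = 44/31

1.4194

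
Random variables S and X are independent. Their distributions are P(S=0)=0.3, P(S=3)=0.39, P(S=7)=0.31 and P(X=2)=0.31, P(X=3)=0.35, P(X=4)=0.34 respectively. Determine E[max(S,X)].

4.3816

E[max(S,X)] = Σ_s Σ_x max(s,x) · P(S=s)P(X=x)
 = 2·0.093 + 3·0.105 + 4·0.102 + 3·0.1209 + 3·0.1365 + 4·0.1326 + 7·0.0961 + 7·0.1085 + 7·0.1054
 = 0.186 + 0.315 + 0.408 + 0.3627 + 0.4095 + 0.5304 + 0.6727 + 0.7595 + 0.7378
 = 4.3816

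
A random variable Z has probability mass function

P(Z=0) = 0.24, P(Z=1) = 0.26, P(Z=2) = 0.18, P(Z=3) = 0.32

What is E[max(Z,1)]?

1.82

E[max(Z,1)] = Σ max(z,1)·P(Z=z)
 = 1·0.24 + 1·0.26 + 2·0.18 + 3·0.32
 = 0.24 + 0.26 + 0.36 + 0.96
 = 1.82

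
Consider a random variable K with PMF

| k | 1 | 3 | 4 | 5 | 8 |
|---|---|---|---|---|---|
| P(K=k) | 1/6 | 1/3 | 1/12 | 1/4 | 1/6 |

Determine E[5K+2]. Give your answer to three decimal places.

E[5K+2] = Σ (5k+2)·P(K=k)
 = 7·1/6 + 17·1/3 + 22·1/12 + 27·1/4 + 42·1/6
 = 7/6 + 17/3 + 11/6 + 27/4 + 7
 = 269/12

22.417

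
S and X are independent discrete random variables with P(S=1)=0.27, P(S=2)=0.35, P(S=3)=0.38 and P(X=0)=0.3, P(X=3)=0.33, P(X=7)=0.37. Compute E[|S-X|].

E[|S-X|] = Σ_s Σ_x |s-x| · P(S=s)P(X=x)
 = 1·0.081 + 2·0.0891 + 6·0.0999 + 2·0.105 + 1·0.1155 + 5·0.1295 + 3·0.114 + 0·0.1254 + 4·0.1406
 = 0.081 + 0.1782 + 0.5994 + 0.21 + 0.1155 + 0.6475 + 0.342 + 0 + 0.5624
 = 2.736

2.736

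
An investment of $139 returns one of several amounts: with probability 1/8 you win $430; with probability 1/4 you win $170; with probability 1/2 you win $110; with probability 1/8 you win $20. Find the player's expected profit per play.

14.75

E[payout] = 430·1/8 + 170·1/4 + 110·1/2 + 20·1/8
 = 215/4 + 85/2 + 55 + 5/2
 = 615/4
Net = 615/4 - 139 = 59/4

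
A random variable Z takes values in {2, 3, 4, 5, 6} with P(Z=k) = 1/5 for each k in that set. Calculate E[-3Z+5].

-7

E[-3Z+5] = Σ (-3z+5)·P(Z=z)
 = (-1)·1/5 + (-4)·1/5 + (-7)·1/5 + (-10)·1/5 + (-13)·1/5
 = (-1/5) + (-4/5) + (-7/5) + (-2) + (-13/5)
 = -7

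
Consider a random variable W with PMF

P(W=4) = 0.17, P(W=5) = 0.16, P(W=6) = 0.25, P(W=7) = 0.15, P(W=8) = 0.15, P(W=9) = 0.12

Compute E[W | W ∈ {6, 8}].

P(W ∈ {6, 8}) = 0.25 + 0.15 = 0.4.
E[W | W ∈ {6, 8}] = [6·0.25 + 8·0.15] / 0.4
 = 2.7 / 0.4
 = 27/4

6.75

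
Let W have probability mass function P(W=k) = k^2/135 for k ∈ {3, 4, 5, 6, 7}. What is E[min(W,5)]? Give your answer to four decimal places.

E[min(W,5)] = Σ min(w,5)·P(W=w)
 = 3·1/15 + 4·16/135 + 5·5/27 + 5·4/15 + 5·49/135
 = 1/5 + 64/135 + 25/27 + 4/3 + 49/27
 = 641/135

4.7481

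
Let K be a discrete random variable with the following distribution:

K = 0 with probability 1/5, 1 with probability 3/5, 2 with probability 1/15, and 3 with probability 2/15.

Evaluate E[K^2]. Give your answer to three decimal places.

E[K^2] = Σ k^2·P(K=k)
 = 0·1/5 + 1·3/5 + 4·1/15 + 9·2/15
 = 0 + 3/5 + 4/15 + 6/5
 = 31/15

2.067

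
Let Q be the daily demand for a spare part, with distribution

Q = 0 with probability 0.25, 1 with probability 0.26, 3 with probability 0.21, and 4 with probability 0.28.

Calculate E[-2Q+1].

E[-2Q+1] = Σ (-2q+1)·P(Q=q)
 = 1·0.25 + (-1)·0.26 + (-5)·0.21 + (-7)·0.28
 = 0.25 + (-0.26) + (-1.05) + (-1.96)
 = -3.02

-3.02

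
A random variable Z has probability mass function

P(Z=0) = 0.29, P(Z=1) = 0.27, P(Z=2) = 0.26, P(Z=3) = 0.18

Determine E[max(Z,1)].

E[max(Z,1)] = Σ max(z,1)·P(Z=z)
 = 1·0.29 + 1·0.27 + 2·0.26 + 3·0.18
 = 0.29 + 0.27 + 0.52 + 0.54
 = 1.62

1.62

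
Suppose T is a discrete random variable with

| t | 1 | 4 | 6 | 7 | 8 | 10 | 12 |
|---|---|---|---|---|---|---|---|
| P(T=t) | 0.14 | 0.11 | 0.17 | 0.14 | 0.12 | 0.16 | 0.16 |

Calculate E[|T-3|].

E[|T-3|] = Σ |t-3|·P(T=t)
 = 2·0.14 + 1·0.11 + 3·0.17 + 4·0.14 + 5·0.12 + 7·0.16 + 9·0.16
 = 0.28 + 0.11 + 0.51 + 0.56 + 0.6 + 1.12 + 1.44
 = 4.62

4.62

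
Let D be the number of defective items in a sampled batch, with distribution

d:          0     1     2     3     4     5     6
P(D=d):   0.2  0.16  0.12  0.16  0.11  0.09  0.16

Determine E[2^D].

17.16

E[2^D] = Σ 2^d·P(D=d)
 = 1·0.2 + 2·0.16 + 4·0.12 + 8·0.16 + 16·0.11 + 32·0.09 + 64·0.16
 = 0.2 + 0.32 + 0.48 + 1.28 + 1.76 + 2.88 + 10.24
 = 17.16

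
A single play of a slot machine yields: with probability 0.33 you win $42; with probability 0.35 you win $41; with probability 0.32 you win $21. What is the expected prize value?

E[payout] = 42·0.33 + 41·0.35 + 21·0.32
 = 13.86 + 14.35 + 6.72
 = 34.93

34.93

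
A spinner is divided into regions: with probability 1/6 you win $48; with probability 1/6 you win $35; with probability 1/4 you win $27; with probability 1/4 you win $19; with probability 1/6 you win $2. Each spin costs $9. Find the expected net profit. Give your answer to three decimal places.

E[payout] = 48·1/6 + 35·1/6 + 27·1/4 + 19·1/4 + 2·1/6
 = 8 + 35/6 + 27/4 + 19/4 + 1/3
 = 77/3
Net = 77/3 - 9 = 50/3

16.667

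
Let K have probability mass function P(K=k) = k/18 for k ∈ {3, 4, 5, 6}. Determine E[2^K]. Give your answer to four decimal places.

35.1111

E[2^K] = Σ 2^k·P(K=k)
 = 8·1/6 + 16·2/9 + 32·5/18 + 64·1/3
 = 4/3 + 32/9 + 80/9 + 64/3
 = 316/9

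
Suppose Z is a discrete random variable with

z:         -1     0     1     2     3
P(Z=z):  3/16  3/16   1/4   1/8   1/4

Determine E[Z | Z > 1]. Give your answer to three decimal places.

2.667

P(Z > 1) = 1/8 + 1/4 = 3/8.
E[Z | Z > 1] = [2·1/8 + 3·1/4] / (3/8)
 = 1 / (3/8)
 = 8/3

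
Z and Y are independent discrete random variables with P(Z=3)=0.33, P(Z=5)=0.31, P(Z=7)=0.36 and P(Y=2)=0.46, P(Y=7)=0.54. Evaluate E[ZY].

E[ZY] = Σ_z Σ_y zy · P(Z=z)P(Y=y)
 = 6·0.1518 + 21·0.1782 + 10·0.1426 + 35·0.1674 + 14·0.1656 + 49·0.1944
 = 0.9108 + 3.7422 + 1.426 + 5.859 + 2.3184 + 9.5256
 = 23.782

23.782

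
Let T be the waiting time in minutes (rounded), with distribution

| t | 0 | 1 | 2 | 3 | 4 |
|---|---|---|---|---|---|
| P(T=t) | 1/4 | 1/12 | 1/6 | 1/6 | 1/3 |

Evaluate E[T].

2.25

E[T] = Σ t·P(T=t)
 = 0·1/4 + 1·1/12 + 2·1/6 + 3·1/6 + 4·1/3
 = 0 + 1/12 + 1/3 + 1/2 + 4/3
 = 9/4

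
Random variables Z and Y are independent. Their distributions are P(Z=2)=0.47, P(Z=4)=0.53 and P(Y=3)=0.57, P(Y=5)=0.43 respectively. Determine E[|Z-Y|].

1.4042

E[|Z-Y|] = Σ_z Σ_y |z-y| · P(Z=z)P(Y=y)
 = 1·0.2679 + 3·0.2021 + 1·0.3021 + 1·0.2279
 = 0.2679 + 0.6063 + 0.3021 + 0.2279
 = 1.4042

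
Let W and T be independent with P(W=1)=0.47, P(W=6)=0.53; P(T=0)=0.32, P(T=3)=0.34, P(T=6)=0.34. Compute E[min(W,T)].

E[min(W,T)] = Σ_w Σ_t min(w,t) · P(W=w)P(T=t)
 = 0·0.1504 + 1·0.1598 + 1·0.1598 + 0·0.1696 + 3·0.1802 + 6·0.1802
 = 0 + 0.1598 + 0.1598 + 0 + 0.5406 + 1.0812
 = 1.9414

1.9414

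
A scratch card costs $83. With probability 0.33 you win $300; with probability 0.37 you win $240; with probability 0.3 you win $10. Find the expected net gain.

E[payout] = 300·0.33 + 240·0.37 + 10·0.3
 = 99 + 88.8 + 3
 = 190.8
Net = 190.8 - 83 = 107.8

107.8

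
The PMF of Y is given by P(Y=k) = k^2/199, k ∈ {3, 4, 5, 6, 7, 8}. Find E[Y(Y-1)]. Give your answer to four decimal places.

E[Y(Y-1)] = Σ y(y-1)·P(Y=y)
 = 6·9/199 + 12·16/199 + 20·25/199 + 30·36/199 + 42·49/199 + 56·64/199
 = 54/199 + 192/199 + 500/199 + 1080/199 + 2058/199 + 3584/199
 = 7468/199

37.5276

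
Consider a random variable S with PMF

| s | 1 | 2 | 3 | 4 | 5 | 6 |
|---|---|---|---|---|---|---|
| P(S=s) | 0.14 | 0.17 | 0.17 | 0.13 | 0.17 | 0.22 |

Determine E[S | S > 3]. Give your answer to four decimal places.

P(S > 3) = 0.13 + 0.17 + 0.22 = 0.52.
E[S | S > 3] = [4·0.13 + 5·0.17 + 6·0.22] / 0.52
 = 2.69 / 0.52
 = 269/52

5.1731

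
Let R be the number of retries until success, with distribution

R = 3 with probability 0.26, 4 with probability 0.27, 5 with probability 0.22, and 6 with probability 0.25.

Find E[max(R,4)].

4.72

E[max(R,4)] = Σ max(r,4)·P(R=r)
 = 4·0.26 + 4·0.27 + 5·0.22 + 6·0.25
 = 1.04 + 1.08 + 1.1 + 1.5
 = 4.72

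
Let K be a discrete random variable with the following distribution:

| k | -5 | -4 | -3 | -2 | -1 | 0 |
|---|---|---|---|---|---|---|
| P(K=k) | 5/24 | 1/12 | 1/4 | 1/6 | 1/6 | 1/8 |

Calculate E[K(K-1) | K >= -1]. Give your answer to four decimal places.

P(K >= -1) = 1/6 + 1/8 = 7/24.
E[K(K-1) | K >= -1] = [2·1/6 + 0·1/8] / (7/24)
 = 1/3 / (7/24)
 = 8/7

1.1429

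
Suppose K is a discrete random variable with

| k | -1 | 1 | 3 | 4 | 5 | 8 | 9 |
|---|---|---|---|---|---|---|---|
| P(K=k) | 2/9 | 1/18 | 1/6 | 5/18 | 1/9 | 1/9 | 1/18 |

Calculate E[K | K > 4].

P(K > 4) = 1/9 + 1/9 + 1/18 = 5/18.
E[K | K > 4] = [5·1/9 + 8·1/9 + 9·1/18] / (5/18)
 = 35/18 / (5/18)
 = 7

7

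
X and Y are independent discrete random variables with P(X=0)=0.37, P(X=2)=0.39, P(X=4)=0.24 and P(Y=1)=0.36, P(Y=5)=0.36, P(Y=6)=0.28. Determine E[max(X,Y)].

4.2396

E[max(X,Y)] = Σ_x Σ_y max(x,y) · P(X=x)P(Y=y)
 = 1·0.1332 + 5·0.1332 + 6·0.1036 + 2·0.1404 + 5·0.1404 + 6·0.1092 + 4·0.0864 + 5·0.0864 + 6·0.0672
 = 0.1332 + 0.666 + 0.6216 + 0.2808 + 0.702 + 0.6552 + 0.3456 + 0.432 + 0.4032
 = 4.2396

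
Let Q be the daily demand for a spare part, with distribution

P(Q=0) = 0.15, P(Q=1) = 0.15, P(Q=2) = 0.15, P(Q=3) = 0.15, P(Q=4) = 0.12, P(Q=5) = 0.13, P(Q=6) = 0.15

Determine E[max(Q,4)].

4.43

E[max(Q,4)] = Σ max(q,4)·P(Q=q)
 = 4·0.15 + 4·0.15 + 4·0.15 + 4·0.15 + 4·0.12 + 5·0.13 + 6·0.15
 = 0.6 + 0.6 + 0.6 + 0.6 + 0.48 + 0.65 + 0.9
 = 4.43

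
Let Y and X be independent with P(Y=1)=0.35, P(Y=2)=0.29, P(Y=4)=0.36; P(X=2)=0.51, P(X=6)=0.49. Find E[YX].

9.3852

E[YX] = Σ_y Σ_x yx · P(Y=y)P(X=x)
 = 2·0.1785 + 6·0.1715 + 4·0.1479 + 12·0.1421 + 8·0.1836 + 24·0.1764
 = 0.357 + 1.029 + 0.5916 + 1.7052 + 1.4688 + 4.2336
 = 9.3852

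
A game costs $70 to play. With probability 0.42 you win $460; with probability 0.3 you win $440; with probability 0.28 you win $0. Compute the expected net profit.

255.2

E[payout] = 460·0.42 + 440·0.3 + 0·0.28
 = 193.2 + 132 + 0
 = 325.2
Net = 325.2 - 70 = 255.2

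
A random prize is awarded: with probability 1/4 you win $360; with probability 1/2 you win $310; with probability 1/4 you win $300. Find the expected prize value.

E[payout] = 360·1/4 + 310·1/2 + 300·1/4
 = 90 + 155 + 75
 = 320

320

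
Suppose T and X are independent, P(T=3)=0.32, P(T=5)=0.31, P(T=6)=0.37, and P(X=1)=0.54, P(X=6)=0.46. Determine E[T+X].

E[T+X] = Σ_t Σ_x (t+x) · P(T=t)P(X=x)
 = 4·0.1728 + 9·0.1472 + 6·0.1674 + 11·0.1426 + 7·0.1998 + 12·0.1702
 = 0.6912 + 1.3248 + 1.0044 + 1.5686 + 1.3986 + 2.0424
 = 8.03

8.03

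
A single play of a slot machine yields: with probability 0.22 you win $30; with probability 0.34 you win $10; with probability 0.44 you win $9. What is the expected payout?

E[payout] = 30·0.22 + 10·0.34 + 9·0.44
 = 6.6 + 3.4 + 3.96
 = 13.96

13.96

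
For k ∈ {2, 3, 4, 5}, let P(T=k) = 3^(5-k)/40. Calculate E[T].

E[T] = Σ t·P(T=t)
 = 2·27/40 + 3·9/40 + 4·3/40 + 5·1/40
 = 27/20 + 27/40 + 3/10 + 1/8
 = 49/20

2.45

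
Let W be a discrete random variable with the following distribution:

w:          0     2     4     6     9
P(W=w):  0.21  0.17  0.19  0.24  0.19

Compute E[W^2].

27.75

E[W^2] = Σ w^2·P(W=w)
 = 0·0.21 + 4·0.17 + 16·0.19 + 36·0.24 + 81·0.19
 = 0 + 0.68 + 3.04 + 8.64 + 15.39
 = 27.75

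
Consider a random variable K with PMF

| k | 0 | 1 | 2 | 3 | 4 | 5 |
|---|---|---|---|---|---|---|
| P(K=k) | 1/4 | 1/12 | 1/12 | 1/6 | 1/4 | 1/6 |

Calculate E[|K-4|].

1.75

E[|K-4|] = Σ |k-4|·P(K=k)
 = 4·1/4 + 3·1/12 + 2·1/12 + 1·1/6 + 0·1/4 + 1·1/6
 = 1 + 1/4 + 1/6 + 1/6 + 0 + 1/6
 = 7/4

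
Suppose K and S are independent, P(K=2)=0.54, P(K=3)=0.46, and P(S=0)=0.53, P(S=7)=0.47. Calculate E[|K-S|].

3.4376

E[|K-S|] = Σ_k Σ_s |k-s| · P(K=k)P(S=s)
 = 2·0.2862 + 5·0.2538 + 3·0.2438 + 4·0.2162
 = 0.5724 + 1.269 + 0.7314 + 0.8648
 = 3.4376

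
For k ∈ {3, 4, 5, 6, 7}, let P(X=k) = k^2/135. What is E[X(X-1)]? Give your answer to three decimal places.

28.770

E[X(X-1)] = Σ x(x-1)·P(X=x)
 = 6·1/15 + 12·16/135 + 20·5/27 + 30·4/15 + 42·49/135
 = 2/5 + 64/45 + 100/27 + 8 + 686/45
 = 3884/135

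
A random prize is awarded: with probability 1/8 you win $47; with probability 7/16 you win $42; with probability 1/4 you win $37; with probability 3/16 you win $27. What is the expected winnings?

38.5625

E[payout] = 47·1/8 + 42·7/16 + 37·1/4 + 27·3/16
 = 47/8 + 147/8 + 37/4 + 81/16
 = 617/16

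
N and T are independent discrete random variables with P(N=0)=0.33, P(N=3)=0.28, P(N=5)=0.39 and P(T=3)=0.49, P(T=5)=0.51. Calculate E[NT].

11.2158

E[NT] = Σ_n Σ_t nt · P(N=n)P(T=t)
 = 0·0.1617 + 0·0.1683 + 9·0.1372 + 15·0.1428 + 15·0.1911 + 25·0.1989
 = 0 + 0 + 1.2348 + 2.142 + 2.8665 + 4.9725
 = 11.2158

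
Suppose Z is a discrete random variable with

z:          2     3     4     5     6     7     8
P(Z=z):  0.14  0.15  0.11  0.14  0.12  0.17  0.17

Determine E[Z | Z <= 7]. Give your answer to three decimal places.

P(Z <= 7) = 0.14 + 0.15 + 0.11 + 0.14 + 0.12 + 0.17 = 0.83.
E[Z | Z <= 7] = [2·0.14 + 3·0.15 + 4·0.11 + 5·0.14 + 6·0.12 + 7·0.17] / 0.83
 = 3.78 / 0.83
 = 378/83

4.554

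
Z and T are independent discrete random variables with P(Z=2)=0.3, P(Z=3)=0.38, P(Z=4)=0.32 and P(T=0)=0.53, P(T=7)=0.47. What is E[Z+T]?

E[Z+T] = Σ_z Σ_t (z+t) · P(Z=z)P(T=t)
 = 2·0.159 + 9·0.141 + 3·0.2014 + 10·0.1786 + 4·0.1696 + 11·0.1504
 = 0.318 + 1.269 + 0.6042 + 1.786 + 0.6784 + 1.6544
 = 6.31

6.31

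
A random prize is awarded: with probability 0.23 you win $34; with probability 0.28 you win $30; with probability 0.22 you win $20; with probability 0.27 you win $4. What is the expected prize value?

21.7

E[payout] = 34·0.23 + 30·0.28 + 20·0.22 + 4·0.27
 = 7.82 + 8.4 + 4.4 + 1.08
 = 21.7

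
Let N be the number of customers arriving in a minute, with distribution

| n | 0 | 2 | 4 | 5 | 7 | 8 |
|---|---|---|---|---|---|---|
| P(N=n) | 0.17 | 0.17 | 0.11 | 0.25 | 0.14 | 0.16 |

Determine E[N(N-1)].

E[N(N-1)] = Σ n(n-1)·P(N=n)
 = 0·0.17 + 2·0.17 + 12·0.11 + 20·0.25 + 42·0.14 + 56·0.16
 = 0 + 0.34 + 1.32 + 5 + 5.88 + 8.96
 = 21.5

21.5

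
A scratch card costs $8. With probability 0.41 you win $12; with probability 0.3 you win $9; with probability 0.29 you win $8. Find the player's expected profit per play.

1.94

E[payout] = 12·0.41 + 9·0.3 + 8·0.29
 = 4.92 + 2.7 + 2.32
 = 9.94
Net = 9.94 - 8 = 1.94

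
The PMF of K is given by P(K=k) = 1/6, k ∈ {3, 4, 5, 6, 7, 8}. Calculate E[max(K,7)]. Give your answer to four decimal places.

7.1667

E[max(K,7)] = Σ max(k,7)·P(K=k)
 = 7·1/6 + 7·1/6 + 7·1/6 + 7·1/6 + 7·1/6 + 8·1/6
 = 7/6 + 7/6 + 7/6 + 7/6 + 7/6 + 4/3
 = 43/6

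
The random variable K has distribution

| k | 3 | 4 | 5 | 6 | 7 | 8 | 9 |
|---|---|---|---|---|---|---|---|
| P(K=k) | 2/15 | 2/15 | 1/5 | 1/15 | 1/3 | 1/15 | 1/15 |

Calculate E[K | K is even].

5.5

P(K is even) = 2/15 + 1/15 + 1/15 = 4/15.
E[K | K is even] = [4·2/15 + 6·1/15 + 8·1/15] / (4/15)
 = 22/15 / (4/15)
 = 11/2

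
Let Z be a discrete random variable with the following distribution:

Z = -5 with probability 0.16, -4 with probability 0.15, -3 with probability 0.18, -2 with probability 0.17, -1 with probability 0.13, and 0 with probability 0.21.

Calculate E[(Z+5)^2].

9.73

E[(Z+5)^2] = Σ (z+5)^2·P(Z=z)
 = 0·0.16 + 1·0.15 + 4·0.18 + 9·0.17 + 16·0.13 + 25·0.21
 = 0 + 0.15 + 0.72 + 1.53 + 2.08 + 5.25
 = 9.73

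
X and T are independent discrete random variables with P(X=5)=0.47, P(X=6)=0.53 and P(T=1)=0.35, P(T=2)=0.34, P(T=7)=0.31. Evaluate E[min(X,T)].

E[min(X,T)] = Σ_x Σ_t min(x,t) · P(X=x)P(T=t)
 = 1·0.1645 + 2·0.1598 + 5·0.1457 + 1·0.1855 + 2·0.1802 + 6·0.1643
 = 0.1645 + 0.3196 + 0.7285 + 0.1855 + 0.3604 + 0.9858
 = 2.7443

2.7443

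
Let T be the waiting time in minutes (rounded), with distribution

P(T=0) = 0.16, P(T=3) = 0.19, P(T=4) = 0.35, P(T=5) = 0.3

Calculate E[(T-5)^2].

E[(T-5)^2] = Σ (t-5)^2·P(T=t)
 = 25·0.16 + 4·0.19 + 1·0.35 + 0·0.3
 = 4 + 0.76 + 0.35 + 0
 = 5.11

5.11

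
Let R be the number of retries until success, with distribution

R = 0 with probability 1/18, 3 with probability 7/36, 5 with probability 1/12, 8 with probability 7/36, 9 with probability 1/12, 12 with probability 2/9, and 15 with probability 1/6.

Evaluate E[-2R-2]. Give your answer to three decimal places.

E[-2R-2] = Σ (-2r-2)·P(R=r)
 = (-2)·1/18 + (-8)·7/36 + (-12)·1/12 + (-18)·7/36 + (-20)·1/12 + (-26)·2/9 + (-32)·1/6
 = (-1/9) + (-14/9) + (-1) + (-7/2) + (-5/3) + (-52/9) + (-16/3)
 = -341/18

-18.944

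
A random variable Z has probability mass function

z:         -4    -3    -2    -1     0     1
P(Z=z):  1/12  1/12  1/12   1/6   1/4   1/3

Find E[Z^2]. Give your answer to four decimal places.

2.9167

E[Z^2] = Σ z^2·P(Z=z)
 = 16·1/12 + 9·1/12 + 4·1/12 + 1·1/6 + 0·1/4 + 1·1/3
 = 4/3 + 3/4 + 1/3 + 1/6 + 0 + 1/3
 = 35/12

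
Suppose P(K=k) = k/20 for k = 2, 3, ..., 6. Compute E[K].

4.5

E[K] = Σ k·P(K=k)
 = 2·1/10 + 3·3/20 + 4·1/5 + 5·1/4 + 6·3/10
 = 1/5 + 9/20 + 4/5 + 5/4 + 9/5
 = 9/2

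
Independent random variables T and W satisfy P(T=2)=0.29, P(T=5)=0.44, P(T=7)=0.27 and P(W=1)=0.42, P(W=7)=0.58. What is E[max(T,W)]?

E[max(T,W)] = Σ_t Σ_w max(t,w) · P(T=t)P(W=w)
 = 2·0.1218 + 7·0.1682 + 5·0.1848 + 7·0.2552 + 7·0.1134 + 7·0.1566
 = 0.2436 + 1.1774 + 0.924 + 1.7864 + 0.7938 + 1.0962
 = 6.0214

6.0214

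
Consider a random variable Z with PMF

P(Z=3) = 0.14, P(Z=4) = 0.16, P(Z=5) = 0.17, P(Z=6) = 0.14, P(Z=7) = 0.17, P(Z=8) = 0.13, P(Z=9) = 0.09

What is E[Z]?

E[Z] = Σ z·P(Z=z)
 = 3·0.14 + 4·0.16 + 5·0.17 + 6·0.14 + 7·0.17 + 8·0.13 + 9·0.09
 = 0.42 + 0.64 + 0.85 + 0.84 + 1.19 + 1.04 + 0.81
 = 5.79

5.79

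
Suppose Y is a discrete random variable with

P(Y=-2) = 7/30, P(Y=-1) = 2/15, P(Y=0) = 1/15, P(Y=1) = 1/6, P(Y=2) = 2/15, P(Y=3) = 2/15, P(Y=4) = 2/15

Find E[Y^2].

E[Y^2] = Σ y^2·P(Y=y)
 = 4·7/30 + 1·2/15 + 0·1/15 + 1·1/6 + 4·2/15 + 9·2/15 + 16·2/15
 = 14/15 + 2/15 + 0 + 1/6 + 8/15 + 6/5 + 32/15
 = 51/10

5.1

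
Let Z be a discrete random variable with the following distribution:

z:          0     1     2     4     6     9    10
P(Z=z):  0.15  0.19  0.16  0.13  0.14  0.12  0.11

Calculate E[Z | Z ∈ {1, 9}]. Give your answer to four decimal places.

4.0968

P(Z ∈ {1, 9}) = 0.19 + 0.12 = 0.31.
E[Z | Z ∈ {1, 9}] = [1·0.19 + 9·0.12] / 0.31
 = 1.27 / 0.31
 = 127/31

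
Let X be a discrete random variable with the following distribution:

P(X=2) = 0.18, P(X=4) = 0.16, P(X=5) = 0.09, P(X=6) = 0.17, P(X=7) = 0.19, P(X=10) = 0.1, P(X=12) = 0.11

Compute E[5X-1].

29.6

E[5X-1] = Σ (5x-1)·P(X=x)
 = 9·0.18 + 19·0.16 + 24·0.09 + 29·0.17 + 34·0.19 + 49·0.1 + 59·0.11
 = 1.62 + 3.04 + 2.16 + 4.93 + 6.46 + 4.9 + 6.49
 = 29.6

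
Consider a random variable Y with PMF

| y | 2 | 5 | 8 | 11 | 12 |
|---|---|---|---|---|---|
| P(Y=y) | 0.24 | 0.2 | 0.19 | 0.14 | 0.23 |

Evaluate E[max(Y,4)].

7.78

E[max(Y,4)] = Σ max(y,4)·P(Y=y)
 = 4·0.24 + 5·0.2 + 8·0.19 + 11·0.14 + 12·0.23
 = 0.96 + 1 + 1.52 + 1.54 + 2.76
 = 7.78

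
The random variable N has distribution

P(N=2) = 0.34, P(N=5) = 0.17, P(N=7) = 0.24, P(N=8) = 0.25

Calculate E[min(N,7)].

4.96

E[min(N,7)] = Σ min(n,7)·P(N=n)
 = 2·0.34 + 5·0.17 + 7·0.24 + 7·0.25
 = 0.68 + 0.85 + 1.68 + 1.75
 = 4.96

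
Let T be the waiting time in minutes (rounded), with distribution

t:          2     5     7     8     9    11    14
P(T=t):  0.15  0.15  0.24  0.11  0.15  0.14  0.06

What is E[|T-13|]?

E[|T-13|] = Σ |t-13|·P(T=t)
 = 11·0.15 + 8·0.15 + 6·0.24 + 5·0.11 + 4·0.15 + 2·0.14 + 1·0.06
 = 1.65 + 1.2 + 1.44 + 0.55 + 0.6 + 0.28 + 0.06
 = 5.78

5.78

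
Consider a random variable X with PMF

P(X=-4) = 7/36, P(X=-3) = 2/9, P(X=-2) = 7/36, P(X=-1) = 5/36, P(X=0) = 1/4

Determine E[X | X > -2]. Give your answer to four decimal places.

P(X > -2) = 5/36 + 1/4 = 7/18.
E[X | X > -2] = [(-1)·5/36 + 0·1/4] / (7/18)
 = -5/36 / (7/18)
 = -5/14

-0.3571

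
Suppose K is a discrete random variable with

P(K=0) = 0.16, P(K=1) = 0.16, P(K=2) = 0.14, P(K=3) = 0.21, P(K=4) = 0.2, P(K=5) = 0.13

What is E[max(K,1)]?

2.68

E[max(K,1)] = Σ max(k,1)·P(K=k)
 = 1·0.16 + 1·0.16 + 2·0.14 + 3·0.21 + 4·0.2 + 5·0.13
 = 0.16 + 0.16 + 0.28 + 0.63 + 0.8 + 0.65
 = 2.68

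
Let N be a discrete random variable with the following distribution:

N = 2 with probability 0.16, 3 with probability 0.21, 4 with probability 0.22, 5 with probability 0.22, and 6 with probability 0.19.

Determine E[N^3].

E[N^3] = Σ n^3·P(N=n)
 = 8·0.16 + 27·0.21 + 64·0.22 + 125·0.22 + 216·0.19
 = 1.28 + 5.67 + 14.08 + 27.5 + 41.04
 = 89.57

89.57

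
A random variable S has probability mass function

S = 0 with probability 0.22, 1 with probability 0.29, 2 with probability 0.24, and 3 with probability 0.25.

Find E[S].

1.52

E[S] = Σ s·P(S=s)
 = 0·0.22 + 1·0.29 + 2·0.24 + 3·0.25
 = 0 + 0.29 + 0.48 + 0.75
 = 1.52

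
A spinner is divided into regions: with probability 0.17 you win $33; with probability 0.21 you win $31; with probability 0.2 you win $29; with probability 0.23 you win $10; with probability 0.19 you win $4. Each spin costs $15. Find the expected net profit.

E[payout] = 33·0.17 + 31·0.21 + 29·0.2 + 10·0.23 + 4·0.19
 = 5.61 + 6.51 + 5.8 + 2.3 + 0.76
 = 20.98
Net = 20.98 - 15 = 5.98

5.98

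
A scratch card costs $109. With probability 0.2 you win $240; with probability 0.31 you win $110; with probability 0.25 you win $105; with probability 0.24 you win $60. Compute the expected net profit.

E[payout] = 240·0.2 + 110·0.31 + 105·0.25 + 60·0.24
 = 48 + 34.1 + 26.25 + 14.4
 = 122.75
Net = 122.75 - 109 = 13.75

13.75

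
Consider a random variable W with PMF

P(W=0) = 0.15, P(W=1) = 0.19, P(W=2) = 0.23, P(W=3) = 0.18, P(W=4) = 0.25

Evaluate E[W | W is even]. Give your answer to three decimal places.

P(W is even) = 0.15 + 0.23 + 0.25 = 0.63.
E[W | W is even] = [0·0.15 + 2·0.23 + 4·0.25] / 0.63
 = 1.46 / 0.63
 = 146/63

2.317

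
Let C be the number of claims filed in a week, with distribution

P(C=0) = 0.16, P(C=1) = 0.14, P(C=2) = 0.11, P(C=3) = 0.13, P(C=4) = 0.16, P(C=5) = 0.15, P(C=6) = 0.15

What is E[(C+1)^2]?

20.54

E[(C+1)^2] = Σ (c+1)^2·P(C=c)
 = 1·0.16 + 4·0.14 + 9·0.11 + 16·0.13 + 25·0.16 + 36·0.15 + 49·0.15
 = 0.16 + 0.56 + 0.99 + 2.08 + 4 + 5.4 + 7.35
 = 20.54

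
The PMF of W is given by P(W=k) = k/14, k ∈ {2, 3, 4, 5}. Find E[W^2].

16

E[W^2] = Σ w^2·P(W=w)
 = 4·1/7 + 9·3/14 + 16·2/7 + 25·5/14
 = 4/7 + 27/14 + 32/7 + 125/14
 = 16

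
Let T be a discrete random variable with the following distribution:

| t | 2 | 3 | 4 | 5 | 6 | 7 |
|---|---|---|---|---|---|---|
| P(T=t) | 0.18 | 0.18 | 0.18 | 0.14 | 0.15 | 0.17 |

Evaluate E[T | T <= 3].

2.5

P(T <= 3) = 0.18 + 0.18 = 0.36.
E[T | T <= 3] = [2·0.18 + 3·0.18] / 0.36
 = 0.9 / 0.36
 = 5/2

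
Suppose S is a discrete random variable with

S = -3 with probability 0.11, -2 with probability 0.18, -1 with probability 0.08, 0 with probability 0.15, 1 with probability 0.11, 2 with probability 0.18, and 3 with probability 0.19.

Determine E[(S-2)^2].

7.25

E[(S-2)^2] = Σ (s-2)^2·P(S=s)
 = 25·0.11 + 16·0.18 + 9·0.08 + 4·0.15 + 1·0.11 + 0·0.18 + 1·0.19
 = 2.75 + 2.88 + 0.72 + 0.6 + 0.11 + 0 + 0.19
 = 7.25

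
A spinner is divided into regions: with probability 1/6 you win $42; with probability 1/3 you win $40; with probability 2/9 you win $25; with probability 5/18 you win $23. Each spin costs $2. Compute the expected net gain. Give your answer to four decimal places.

30.2778

E[payout] = 42·1/6 + 40·1/3 + 25·2/9 + 23·5/18
 = 7 + 40/3 + 50/9 + 115/18
 = 581/18
Net = 581/18 - 2 = 545/18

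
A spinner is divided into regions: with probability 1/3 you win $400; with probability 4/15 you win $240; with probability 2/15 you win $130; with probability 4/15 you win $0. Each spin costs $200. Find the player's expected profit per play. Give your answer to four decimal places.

E[payout] = 400·1/3 + 240·4/15 + 130·2/15 + 0·4/15
 = 400/3 + 64 + 52/3 + 0
 = 644/3
Net = 644/3 - 200 = 44/3

14.6667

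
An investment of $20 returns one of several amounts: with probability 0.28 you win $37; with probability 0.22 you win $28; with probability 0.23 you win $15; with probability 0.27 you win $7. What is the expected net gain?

1.86

E[payout] = 37·0.28 + 28·0.22 + 15·0.23 + 7·0.27
 = 10.36 + 6.16 + 3.45 + 1.89
 = 21.86
Net = 21.86 - 20 = 1.86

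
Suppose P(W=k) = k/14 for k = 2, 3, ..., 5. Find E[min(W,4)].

3.5

E[min(W,4)] = Σ min(w,4)·P(W=w)
 = 2·1/7 + 3·3/14 + 4·2/7 + 4·5/14
 = 2/7 + 9/14 + 8/7 + 10/7
 = 7/2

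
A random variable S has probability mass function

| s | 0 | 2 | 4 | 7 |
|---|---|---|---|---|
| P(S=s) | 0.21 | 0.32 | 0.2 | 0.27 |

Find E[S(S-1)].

E[S(S-1)] = Σ s(s-1)·P(S=s)
 = 0·0.21 + 2·0.32 + 12·0.2 + 42·0.27
 = 0 + 0.64 + 2.4 + 11.34
 = 14.38

14.38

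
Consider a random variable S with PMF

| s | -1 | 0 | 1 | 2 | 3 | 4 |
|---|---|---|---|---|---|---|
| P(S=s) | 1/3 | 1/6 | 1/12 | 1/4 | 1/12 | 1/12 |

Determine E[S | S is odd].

P(S is odd) = 1/3 + 1/12 + 1/12 = 1/2.
E[S | S is odd] = [(-1)·1/3 + 1·1/12 + 3·1/12] / (1/2)
 = 0 / (1/2)
 = 0

0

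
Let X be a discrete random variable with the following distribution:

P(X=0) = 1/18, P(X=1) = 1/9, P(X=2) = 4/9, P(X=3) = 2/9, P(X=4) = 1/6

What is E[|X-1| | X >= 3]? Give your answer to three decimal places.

2.429

P(X >= 3) = 2/9 + 1/6 = 7/18.
E[|X-1| | X >= 3] = [2·2/9 + 3·1/6] / (7/18)
 = 17/18 / (7/18)
 = 17/7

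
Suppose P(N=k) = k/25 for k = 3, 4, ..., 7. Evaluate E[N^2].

31

E[N^2] = Σ n^2·P(N=n)
 = 9·3/25 + 16·4/25 + 25·1/5 + 36·6/25 + 49·7/25
 = 27/25 + 64/25 + 5 + 216/25 + 343/25
 = 31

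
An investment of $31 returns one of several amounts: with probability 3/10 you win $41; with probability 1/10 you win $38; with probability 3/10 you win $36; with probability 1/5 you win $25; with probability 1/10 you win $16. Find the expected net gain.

2.5

E[payout] = 41·3/10 + 38·1/10 + 36·3/10 + 25·1/5 + 16·1/10
 = 123/10 + 19/5 + 54/5 + 5 + 8/5
 = 67/2
Net = 67/2 - 31 = 5/2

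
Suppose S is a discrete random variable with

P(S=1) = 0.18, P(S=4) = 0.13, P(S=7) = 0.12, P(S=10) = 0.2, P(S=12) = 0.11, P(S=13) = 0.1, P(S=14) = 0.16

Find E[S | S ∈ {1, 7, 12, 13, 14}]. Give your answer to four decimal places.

8.7761

P(S ∈ {1, 7, 12, 13, 14}) = 0.18 + 0.12 + 0.11 + 0.1 + 0.16 = 0.67.
E[S | S ∈ {1, 7, 12, 13, 14}] = [1·0.18 + 7·0.12 + 12·0.11 + 13·0.1 + 14·0.16] / 0.67
 = 5.88 / 0.67
 = 588/67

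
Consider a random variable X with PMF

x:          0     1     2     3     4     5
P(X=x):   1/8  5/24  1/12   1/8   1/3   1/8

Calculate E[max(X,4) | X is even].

4

P(X is even) = 1/8 + 1/12 + 1/3 = 13/24.
E[max(X,4) | X is even] = [4·1/8 + 4·1/12 + 4·1/3] / (13/24)
 = 13/6 / (13/24)
 = 4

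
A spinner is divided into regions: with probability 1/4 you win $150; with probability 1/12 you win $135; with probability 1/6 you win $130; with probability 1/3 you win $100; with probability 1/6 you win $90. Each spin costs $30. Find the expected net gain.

E[payout] = 150·1/4 + 135·1/12 + 130·1/6 + 100·1/3 + 90·1/6
 = 75/2 + 45/4 + 65/3 + 100/3 + 15
 = 475/4
Net = 475/4 - 30 = 355/4

88.75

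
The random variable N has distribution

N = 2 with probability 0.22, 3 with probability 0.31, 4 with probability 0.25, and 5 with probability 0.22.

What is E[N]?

E[N] = Σ n·P(N=n)
 = 2·0.22 + 3·0.31 + 4·0.25 + 5·0.22
 = 0.44 + 0.93 + 1 + 1.1
 = 3.47

3.47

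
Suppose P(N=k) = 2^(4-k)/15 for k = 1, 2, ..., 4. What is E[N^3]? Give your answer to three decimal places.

10.533

E[N^3] = Σ n^3·P(N=n)
 = 1·8/15 + 8·4/15 + 27·2/15 + 64·1/15
 = 8/15 + 32/15 + 18/5 + 64/15
 = 158/15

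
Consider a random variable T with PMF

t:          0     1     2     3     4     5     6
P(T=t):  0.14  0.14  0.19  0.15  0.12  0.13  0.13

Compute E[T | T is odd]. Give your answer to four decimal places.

2.9524

P(T is odd) = 0.14 + 0.15 + 0.13 = 0.42.
E[T | T is odd] = [1·0.14 + 3·0.15 + 5·0.13] / 0.42
 = 1.24 / 0.42
 = 62/21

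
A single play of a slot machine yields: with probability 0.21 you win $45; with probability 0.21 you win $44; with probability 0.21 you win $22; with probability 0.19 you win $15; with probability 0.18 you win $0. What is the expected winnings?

26.16

E[payout] = 45·0.21 + 44·0.21 + 22·0.21 + 15·0.19 + 0·0.18
 = 9.45 + 9.24 + 4.62 + 2.85 + 0
 = 26.16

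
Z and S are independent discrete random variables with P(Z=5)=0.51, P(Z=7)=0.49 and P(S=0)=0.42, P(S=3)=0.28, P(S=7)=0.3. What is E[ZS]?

E[ZS] = Σ_z Σ_s zs · P(Z=z)P(S=s)
 = 0·0.2142 + 15·0.1428 + 35·0.153 + 0·0.2058 + 21·0.1372 + 49·0.147
 = 0 + 2.142 + 5.355 + 0 + 2.8812 + 7.203
 = 17.5812

17.5812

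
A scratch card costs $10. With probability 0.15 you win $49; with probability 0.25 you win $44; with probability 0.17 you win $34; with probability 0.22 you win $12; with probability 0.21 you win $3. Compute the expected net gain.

E[payout] = 49·0.15 + 44·0.25 + 34·0.17 + 12·0.22 + 3·0.21
 = 7.35 + 11 + 5.78 + 2.64 + 0.63
 = 27.4
Net = 27.4 - 10 = 17.4

17.4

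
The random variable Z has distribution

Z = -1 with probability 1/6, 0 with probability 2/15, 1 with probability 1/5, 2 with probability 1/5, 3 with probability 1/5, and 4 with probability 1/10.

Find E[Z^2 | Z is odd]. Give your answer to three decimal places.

3.824

P(Z is odd) = 1/6 + 1/5 + 1/5 = 17/30.
E[Z^2 | Z is odd] = [1·1/6 + 1·1/5 + 9·1/5] / (17/30)
 = 13/6 / (17/30)
 = 65/17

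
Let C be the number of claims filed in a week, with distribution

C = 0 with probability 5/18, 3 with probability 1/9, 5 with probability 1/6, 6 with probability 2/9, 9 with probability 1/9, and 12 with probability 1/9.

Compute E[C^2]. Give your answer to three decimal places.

38.167

E[C^2] = Σ c^2·P(C=c)
 = 0·5/18 + 9·1/9 + 25·1/6 + 36·2/9 + 81·1/9 + 144·1/9
 = 0 + 1 + 25/6 + 8 + 9 + 16
 = 229/6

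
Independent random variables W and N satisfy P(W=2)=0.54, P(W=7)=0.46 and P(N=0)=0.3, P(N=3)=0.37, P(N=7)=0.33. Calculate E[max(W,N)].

E[max(W,N)] = Σ_w Σ_n max(w,n) · P(W=w)P(N=n)
 = 2·0.162 + 3·0.1998 + 7·0.1782 + 7·0.138 + 7·0.1702 + 7·0.1518
 = 0.324 + 0.5994 + 1.2474 + 0.966 + 1.1914 + 1.0626
 = 5.3908

5.3908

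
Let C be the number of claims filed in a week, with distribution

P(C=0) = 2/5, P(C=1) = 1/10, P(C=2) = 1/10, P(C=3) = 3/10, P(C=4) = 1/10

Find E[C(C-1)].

3.2

E[C(C-1)] = Σ c(c-1)·P(C=c)
 = 0·2/5 + 0·1/10 + 2·1/10 + 6·3/10 + 12·1/10
 = 0 + 0 + 1/5 + 9/5 + 6/5
 = 16/5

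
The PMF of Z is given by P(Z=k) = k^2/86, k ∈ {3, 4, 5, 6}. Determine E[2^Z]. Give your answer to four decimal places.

E[2^Z] = Σ 2^z·P(Z=z)
 = 8·9/86 + 16·8/43 + 32·25/86 + 64·18/43
 = 36/43 + 128/43 + 400/43 + 1152/43
 = 1716/43

39.9070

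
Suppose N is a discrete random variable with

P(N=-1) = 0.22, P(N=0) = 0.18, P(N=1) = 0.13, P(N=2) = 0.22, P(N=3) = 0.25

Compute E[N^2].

E[N^2] = Σ n^2·P(N=n)
 = 1·0.22 + 0·0.18 + 1·0.13 + 4·0.22 + 9·0.25
 = 0.22 + 0 + 0.13 + 0.88 + 2.25
 = 3.48

3.48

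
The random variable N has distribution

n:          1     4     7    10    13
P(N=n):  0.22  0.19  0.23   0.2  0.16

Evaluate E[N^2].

E[N^2] = Σ n^2·P(N=n)
 = 1·0.22 + 16·0.19 + 49·0.23 + 100·0.2 + 169·0.16
 = 0.22 + 3.04 + 11.27 + 20 + 27.04
 = 61.57

61.57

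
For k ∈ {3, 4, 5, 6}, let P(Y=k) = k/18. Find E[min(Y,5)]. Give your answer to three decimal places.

E[min(Y,5)] = Σ min(y,5)·P(Y=y)
 = 3·1/6 + 4·2/9 + 5·5/18 + 5·1/3
 = 1/2 + 8/9 + 25/18 + 5/3
 = 40/9

4.444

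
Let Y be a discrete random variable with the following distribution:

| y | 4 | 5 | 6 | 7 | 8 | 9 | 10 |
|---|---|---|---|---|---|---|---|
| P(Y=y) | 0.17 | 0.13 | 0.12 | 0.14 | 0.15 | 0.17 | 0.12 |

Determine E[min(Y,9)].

E[min(Y,9)] = Σ min(y,9)·P(Y=y)
 = 4·0.17 + 5·0.13 + 6·0.12 + 7·0.14 + 8·0.15 + 9·0.17 + 9·0.12
 = 0.68 + 0.65 + 0.72 + 0.98 + 1.2 + 1.53 + 1.08
 = 6.84

6.84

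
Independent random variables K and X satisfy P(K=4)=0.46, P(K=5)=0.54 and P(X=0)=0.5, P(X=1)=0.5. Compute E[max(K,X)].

4.54

E[max(K,X)] = Σ_k Σ_x max(k,x) · P(K=k)P(X=x)
 = 4·0.23 + 4·0.23 + 5·0.27 + 5·0.27
 = 0.92 + 0.92 + 1.35 + 1.35
 = 4.54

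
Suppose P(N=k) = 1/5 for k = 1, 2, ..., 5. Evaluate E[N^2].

E[N^2] = Σ n^2·P(N=n)
 = 1·1/5 + 4·1/5 + 9·1/5 + 16·1/5 + 25·1/5
 = 1/5 + 4/5 + 9/5 + 16/5 + 5
 = 11

11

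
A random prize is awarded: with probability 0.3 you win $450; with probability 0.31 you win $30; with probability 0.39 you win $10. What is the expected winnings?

E[payout] = 450·0.3 + 30·0.31 + 10·0.39
 = 135 + 9.3 + 3.9
 = 148.2

148.2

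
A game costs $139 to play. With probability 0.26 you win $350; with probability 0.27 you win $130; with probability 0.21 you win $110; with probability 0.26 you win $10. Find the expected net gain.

12.8

E[payout] = 350·0.26 + 130·0.27 + 110·0.21 + 10·0.26
 = 91 + 35.1 + 23.1 + 2.6
 = 151.8
Net = 151.8 - 139 = 12.8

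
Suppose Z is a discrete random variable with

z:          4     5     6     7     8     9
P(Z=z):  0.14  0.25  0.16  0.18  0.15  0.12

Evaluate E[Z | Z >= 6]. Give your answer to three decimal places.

7.377

P(Z >= 6) = 0.16 + 0.18 + 0.15 + 0.12 = 0.61.
E[Z | Z >= 6] = [6·0.16 + 7·0.18 + 8·0.15 + 9·0.12] / 0.61
 = 4.5 / 0.61
 = 450/61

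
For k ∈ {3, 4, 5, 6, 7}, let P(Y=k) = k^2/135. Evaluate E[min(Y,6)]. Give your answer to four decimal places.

E[min(Y,6)] = Σ min(y,6)·P(Y=y)
 = 3·1/15 + 4·16/135 + 5·5/27 + 6·4/15 + 6·49/135
 = 1/5 + 64/135 + 25/27 + 8/5 + 98/45
 = 242/45

5.3778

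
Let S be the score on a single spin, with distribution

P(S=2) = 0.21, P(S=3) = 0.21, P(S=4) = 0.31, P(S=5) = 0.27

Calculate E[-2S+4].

-3.28

E[-2S+4] = Σ (-2s+4)·P(S=s)
 = 0·0.21 + (-2)·0.21 + (-4)·0.31 + (-6)·0.27
 = 0 + (-0.42) + (-1.24) + (-1.62)
 = -3.28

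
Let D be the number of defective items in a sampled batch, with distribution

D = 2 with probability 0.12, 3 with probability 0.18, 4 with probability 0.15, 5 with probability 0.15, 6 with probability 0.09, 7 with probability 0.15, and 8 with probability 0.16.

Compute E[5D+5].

E[5D+5] = Σ (5d+5)·P(D=d)
 = 15·0.12 + 20·0.18 + 25·0.15 + 30·0.15 + 35·0.09 + 40·0.15 + 45·0.16
 = 1.8 + 3.6 + 3.75 + 4.5 + 3.15 + 6 + 7.2
 = 30

30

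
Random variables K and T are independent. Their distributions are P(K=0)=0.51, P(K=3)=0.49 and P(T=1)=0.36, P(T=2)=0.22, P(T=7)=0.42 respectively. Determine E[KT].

5.4978

E[KT] = Σ_k Σ_t kt · P(K=k)P(T=t)
 = 0·0.1836 + 0·0.1122 + 0·0.2142 + 3·0.1764 + 6·0.1078 + 21·0.2058
 = 0 + 0 + 0 + 0.5292 + 0.6468 + 4.3218
 = 5.4978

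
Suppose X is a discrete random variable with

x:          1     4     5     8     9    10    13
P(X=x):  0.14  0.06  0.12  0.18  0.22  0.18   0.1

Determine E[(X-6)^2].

E[(X-6)^2] = Σ (x-6)^2·P(X=x)
 = 25·0.14 + 4·0.06 + 1·0.12 + 4·0.18 + 9·0.22 + 16·0.18 + 49·0.1
 = 3.5 + 0.24 + 0.12 + 0.72 + 1.98 + 2.88 + 4.9
 = 14.34

14.34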